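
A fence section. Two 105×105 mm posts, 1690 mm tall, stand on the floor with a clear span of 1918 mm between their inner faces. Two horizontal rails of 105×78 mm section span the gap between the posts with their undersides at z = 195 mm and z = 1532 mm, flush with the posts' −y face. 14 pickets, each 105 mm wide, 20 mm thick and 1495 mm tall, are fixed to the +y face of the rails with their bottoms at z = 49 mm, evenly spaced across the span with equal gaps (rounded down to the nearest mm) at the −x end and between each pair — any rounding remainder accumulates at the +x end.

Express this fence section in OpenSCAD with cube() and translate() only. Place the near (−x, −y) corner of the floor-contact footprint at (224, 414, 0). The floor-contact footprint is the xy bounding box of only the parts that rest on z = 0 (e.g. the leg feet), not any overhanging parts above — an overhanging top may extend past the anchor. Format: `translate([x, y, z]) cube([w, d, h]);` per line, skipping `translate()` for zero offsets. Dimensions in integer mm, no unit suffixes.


translate([224, 414, 0]) cube([105, 105, 1690]);
translate([2247, 414, 0]) cube([105, 105, 1690]);
translate([329, 414, 195]) cube([1918, 105, 78]);
translate([329, 414, 1532]) cube([1918, 105, 78]);
translate([358, 519, 49]) cube([105, 20, 1495]);
translate([492, 519, 49]) cube([105, 20, 1495]);
translate([626, 519, 49]) cube([105, 20, 1495]);
translate([760, 519, 49]) cube([105, 20, 1495]);
translate([894, 519, 49]) cube([105, 20, 1495]);
translate([1028, 519, 49]) cube([105, 20, 1495]);
translate([1162, 519, 49]) cube([105, 20, 1495]);
translate([1296, 519, 49]) cube([105, 20, 1495]);
translate([1430, 519, 49]) cube([105, 20, 1495]);
translate([1564, 519, 49]) cube([105, 20, 1495]);
translate([1698, 519, 49]) cube([105, 20, 1495]);
translate([1832, 519, 49]) cube([105, 20, 1495]);
translate([1966, 519, 49]) cube([105, 20, 1495]);
translate([2100, 519, 49]) cube([105, 20, 1495]);


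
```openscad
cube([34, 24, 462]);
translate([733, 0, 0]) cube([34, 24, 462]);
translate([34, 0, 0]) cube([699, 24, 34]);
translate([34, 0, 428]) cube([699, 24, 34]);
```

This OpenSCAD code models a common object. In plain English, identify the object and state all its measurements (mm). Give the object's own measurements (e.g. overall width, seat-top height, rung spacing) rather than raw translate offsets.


A rectangular picture frame lying in the x–z plane (depth along y). The opening is 699 mm wide (x) by 394 mm tall (z), surrounded by a border 34 mm wide on all four sides. The frame is 24 mm deep and is made of two full-height vertical stiles with two horizontal rails fitted between them.


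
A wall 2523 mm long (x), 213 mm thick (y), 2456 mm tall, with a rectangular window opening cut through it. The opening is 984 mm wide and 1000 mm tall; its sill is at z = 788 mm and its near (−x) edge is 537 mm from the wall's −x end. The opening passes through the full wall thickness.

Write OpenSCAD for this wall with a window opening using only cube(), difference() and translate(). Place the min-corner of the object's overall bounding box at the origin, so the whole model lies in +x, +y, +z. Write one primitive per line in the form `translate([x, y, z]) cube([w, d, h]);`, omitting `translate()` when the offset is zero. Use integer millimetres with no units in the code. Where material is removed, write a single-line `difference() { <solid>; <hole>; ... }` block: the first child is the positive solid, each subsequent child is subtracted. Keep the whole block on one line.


difference() { cube([2523, 213, 2456]); translate([537, 0, 788]) cube([984, 213, 1000]); }


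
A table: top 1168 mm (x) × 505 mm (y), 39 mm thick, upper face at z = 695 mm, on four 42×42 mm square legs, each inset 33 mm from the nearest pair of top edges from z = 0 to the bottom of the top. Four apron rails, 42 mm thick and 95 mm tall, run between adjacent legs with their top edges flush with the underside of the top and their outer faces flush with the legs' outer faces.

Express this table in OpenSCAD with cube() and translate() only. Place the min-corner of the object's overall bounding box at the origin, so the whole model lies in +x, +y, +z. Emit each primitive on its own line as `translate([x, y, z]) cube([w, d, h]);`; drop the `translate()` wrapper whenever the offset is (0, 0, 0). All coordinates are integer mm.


// leg_h = 695 - 39 = 656
// apron z = 656 - 95 = 561
translate([0, 0, 656]) cube([1168, 505, 39]);
translate([33, 33, 0]) cube([42, 42, 656]);
translate([1093, 33, 0]) cube([42, 42, 656]);
translate([33, 430, 0]) cube([42, 42, 656]);
translate([1093, 430, 0]) cube([42, 42, 656]);
translate([75, 33, 561]) cube([1018, 42, 95]);
translate([75, 430, 561]) cube([1018, 42, 95]);
translate([33, 75, 561]) cube([42, 355, 95]);
translate([1093, 75, 561]) cube([42, 355, 95]);


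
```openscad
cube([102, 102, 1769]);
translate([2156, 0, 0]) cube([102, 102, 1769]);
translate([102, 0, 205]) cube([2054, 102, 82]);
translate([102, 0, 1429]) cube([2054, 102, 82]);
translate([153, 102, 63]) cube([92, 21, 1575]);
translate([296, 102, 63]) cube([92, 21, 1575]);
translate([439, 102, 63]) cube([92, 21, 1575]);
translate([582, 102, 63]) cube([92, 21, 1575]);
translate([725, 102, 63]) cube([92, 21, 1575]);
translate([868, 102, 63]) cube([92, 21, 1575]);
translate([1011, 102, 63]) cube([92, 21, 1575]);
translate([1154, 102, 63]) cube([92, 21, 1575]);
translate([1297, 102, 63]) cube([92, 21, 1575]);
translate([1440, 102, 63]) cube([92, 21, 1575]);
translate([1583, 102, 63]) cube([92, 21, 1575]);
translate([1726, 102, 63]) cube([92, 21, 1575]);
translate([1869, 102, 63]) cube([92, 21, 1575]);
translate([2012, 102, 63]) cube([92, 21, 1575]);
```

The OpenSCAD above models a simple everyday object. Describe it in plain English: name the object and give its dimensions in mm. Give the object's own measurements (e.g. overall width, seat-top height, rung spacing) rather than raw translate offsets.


A fence section. Two 102×102 mm posts, 1769 mm tall, stand on the floor with a clear span of 2054 mm between their inner faces. Two horizontal rails of 102×82 mm section span the gap between the posts with their undersides at z = 205 mm and z = 1429 mm, flush with the posts' −y face. 14 pickets, each 92 mm wide, 21 mm thick and 1575 mm tall, are fixed to the +y face of the rails with their bottoms at z = 63 mm, spaced across the span with a 51 mm gap after the −x post and between neighbouring pickets, with 52 mm left before the +x post.


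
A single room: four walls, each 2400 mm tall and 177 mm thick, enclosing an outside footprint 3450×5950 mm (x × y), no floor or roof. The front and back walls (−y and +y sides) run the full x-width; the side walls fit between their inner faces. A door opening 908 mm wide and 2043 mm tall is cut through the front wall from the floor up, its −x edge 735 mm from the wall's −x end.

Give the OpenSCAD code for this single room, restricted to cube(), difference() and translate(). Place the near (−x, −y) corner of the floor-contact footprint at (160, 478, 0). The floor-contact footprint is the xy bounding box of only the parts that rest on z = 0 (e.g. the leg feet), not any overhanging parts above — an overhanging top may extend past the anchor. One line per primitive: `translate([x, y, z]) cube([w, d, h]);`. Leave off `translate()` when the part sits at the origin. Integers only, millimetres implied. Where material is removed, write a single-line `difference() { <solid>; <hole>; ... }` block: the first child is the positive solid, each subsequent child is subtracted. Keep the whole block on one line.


difference() { translate([160, 478, 0]) cube([3450, 177, 2400]); translate([895, 478, 0]) cube([908, 177, 2043]); }
translate([160, 6251, 0]) cube([3450, 177, 2400]);
translate([160, 655, 0]) cube([177, 5596, 2400]);
translate([3433, 655, 0]) cube([177, 5596, 2400]);


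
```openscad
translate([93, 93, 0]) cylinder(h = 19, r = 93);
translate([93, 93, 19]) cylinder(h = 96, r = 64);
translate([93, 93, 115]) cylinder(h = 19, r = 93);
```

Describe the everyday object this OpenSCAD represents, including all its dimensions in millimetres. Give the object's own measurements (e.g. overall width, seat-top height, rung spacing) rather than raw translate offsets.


A spool: two coaxial disc flanges of radius 93 mm and thickness 19 mm, joined by a core cylinder of radius 64 mm and height 96 mm. The lower flange rests on z = 0 and the three cylinders share a vertical axis.


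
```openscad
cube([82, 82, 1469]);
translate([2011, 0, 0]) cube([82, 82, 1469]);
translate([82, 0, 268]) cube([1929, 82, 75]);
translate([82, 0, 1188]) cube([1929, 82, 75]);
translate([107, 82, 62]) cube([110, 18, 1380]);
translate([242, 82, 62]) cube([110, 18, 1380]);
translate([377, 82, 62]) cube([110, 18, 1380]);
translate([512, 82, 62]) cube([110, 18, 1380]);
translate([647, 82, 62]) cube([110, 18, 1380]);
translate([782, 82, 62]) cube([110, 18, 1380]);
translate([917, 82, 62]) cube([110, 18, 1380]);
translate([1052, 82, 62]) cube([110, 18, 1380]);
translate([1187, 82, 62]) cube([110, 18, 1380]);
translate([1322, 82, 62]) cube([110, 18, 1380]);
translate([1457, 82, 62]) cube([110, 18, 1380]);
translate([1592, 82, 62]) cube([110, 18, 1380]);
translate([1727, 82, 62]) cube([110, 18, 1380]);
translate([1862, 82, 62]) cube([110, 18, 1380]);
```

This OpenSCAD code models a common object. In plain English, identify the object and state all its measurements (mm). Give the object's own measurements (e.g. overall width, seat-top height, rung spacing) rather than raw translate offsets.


A fence section. Two 82×82 mm posts, 1469 mm tall, stand on the floor with a clear span of 1929 mm between their inner faces. Two horizontal rails of 82×75 mm section span the gap between the posts with their undersides at z = 268 mm and z = 1188 mm, flush with the posts' −y face. 14 pickets, each 110 mm wide, 18 mm thick and 1380 mm tall, are fixed to the +y face of the rails with their bottoms at z = 62 mm, spaced across the span with a 25 mm gap after the −x post and between neighbouring pickets, with 39 mm left before the +x post.


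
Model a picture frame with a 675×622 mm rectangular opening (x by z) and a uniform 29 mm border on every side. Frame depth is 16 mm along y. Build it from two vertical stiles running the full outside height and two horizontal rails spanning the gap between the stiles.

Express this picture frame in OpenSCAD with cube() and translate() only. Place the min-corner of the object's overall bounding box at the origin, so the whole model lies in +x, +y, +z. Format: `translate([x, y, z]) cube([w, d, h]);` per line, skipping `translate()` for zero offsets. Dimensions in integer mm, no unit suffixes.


cube([29, 16, 680]);
translate([704, 0, 0]) cube([29, 16, 680]);
translate([29, 0, 0]) cube([675, 16, 29]);
translate([29, 0, 651]) cube([675, 16, 29]);


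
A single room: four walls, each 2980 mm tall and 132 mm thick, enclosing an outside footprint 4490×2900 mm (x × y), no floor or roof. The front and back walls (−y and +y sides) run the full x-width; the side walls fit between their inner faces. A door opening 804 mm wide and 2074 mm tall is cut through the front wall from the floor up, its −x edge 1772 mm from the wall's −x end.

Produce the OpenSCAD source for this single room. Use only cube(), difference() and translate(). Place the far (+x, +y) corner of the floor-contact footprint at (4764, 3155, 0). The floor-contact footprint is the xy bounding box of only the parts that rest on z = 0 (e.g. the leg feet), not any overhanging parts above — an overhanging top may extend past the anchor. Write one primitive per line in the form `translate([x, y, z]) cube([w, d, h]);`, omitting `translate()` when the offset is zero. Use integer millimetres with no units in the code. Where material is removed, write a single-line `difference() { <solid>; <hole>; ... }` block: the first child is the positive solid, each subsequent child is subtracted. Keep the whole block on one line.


difference() { translate([274, 255, 0]) cube([4490, 132, 2980]); translate([2046, 255, 0]) cube([804, 132, 2074]); }
translate([274, 3023, 0]) cube([4490, 132, 2980]);
translate([274, 387, 0]) cube([132, 2636, 2980]);
translate([4632, 387, 0]) cube([132, 2636, 2980]);


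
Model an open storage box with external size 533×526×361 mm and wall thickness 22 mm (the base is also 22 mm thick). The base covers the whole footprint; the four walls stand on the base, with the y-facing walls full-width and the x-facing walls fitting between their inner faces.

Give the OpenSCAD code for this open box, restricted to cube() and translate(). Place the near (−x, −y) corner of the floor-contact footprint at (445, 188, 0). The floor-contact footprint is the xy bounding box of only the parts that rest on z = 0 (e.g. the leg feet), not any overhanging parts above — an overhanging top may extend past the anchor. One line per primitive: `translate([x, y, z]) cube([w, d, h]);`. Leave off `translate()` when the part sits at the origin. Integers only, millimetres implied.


translate([445, 188, 0]) cube([533, 526, 22]);
translate([445, 188, 22]) cube([533, 22, 339]);
translate([445, 692, 22]) cube([533, 22, 339]);
translate([445, 210, 22]) cube([22, 482, 339]);
translate([956, 210, 22]) cube([22, 482, 339]);


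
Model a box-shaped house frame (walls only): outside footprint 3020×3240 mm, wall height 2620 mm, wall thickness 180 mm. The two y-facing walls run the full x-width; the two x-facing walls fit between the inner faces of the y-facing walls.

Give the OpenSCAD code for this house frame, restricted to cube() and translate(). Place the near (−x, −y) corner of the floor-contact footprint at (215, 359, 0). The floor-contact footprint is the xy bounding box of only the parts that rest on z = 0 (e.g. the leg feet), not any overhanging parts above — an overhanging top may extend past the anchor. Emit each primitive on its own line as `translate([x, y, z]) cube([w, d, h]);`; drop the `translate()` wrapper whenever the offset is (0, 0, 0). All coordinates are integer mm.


translate([215, 359, 0]) cube([3020, 180, 2620]);
translate([215, 3419, 0]) cube([3020, 180, 2620]);
translate([215, 539, 0]) cube([180, 2880, 2620]);
translate([3055, 539, 0]) cube([180, 2880, 2620]);


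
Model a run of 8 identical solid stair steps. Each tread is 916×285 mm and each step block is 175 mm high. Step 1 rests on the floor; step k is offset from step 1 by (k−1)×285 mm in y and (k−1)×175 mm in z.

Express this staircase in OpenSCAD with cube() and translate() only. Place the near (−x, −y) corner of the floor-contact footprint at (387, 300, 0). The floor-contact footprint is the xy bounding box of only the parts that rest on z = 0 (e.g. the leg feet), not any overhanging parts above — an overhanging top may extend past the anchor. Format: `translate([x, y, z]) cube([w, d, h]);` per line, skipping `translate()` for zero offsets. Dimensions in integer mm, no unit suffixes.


translate([387, 300, 0]) cube([916, 285, 175]);
translate([387, 585, 175]) cube([916, 285, 175]);
translate([387, 870, 350]) cube([916, 285, 175]);
translate([387, 1155, 525]) cube([916, 285, 175]);
translate([387, 1440, 700]) cube([916, 285, 175]);
translate([387, 1725, 875]) cube([916, 285, 175]);
translate([387, 2010, 1050]) cube([916, 285, 175]);
translate([387, 2295, 1225]) cube([916, 285, 175]);


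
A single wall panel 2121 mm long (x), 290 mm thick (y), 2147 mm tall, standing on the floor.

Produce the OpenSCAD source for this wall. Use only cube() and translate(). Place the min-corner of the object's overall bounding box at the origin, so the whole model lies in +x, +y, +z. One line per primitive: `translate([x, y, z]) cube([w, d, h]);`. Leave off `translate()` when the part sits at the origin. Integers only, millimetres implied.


cube([2121, 290, 2147]);


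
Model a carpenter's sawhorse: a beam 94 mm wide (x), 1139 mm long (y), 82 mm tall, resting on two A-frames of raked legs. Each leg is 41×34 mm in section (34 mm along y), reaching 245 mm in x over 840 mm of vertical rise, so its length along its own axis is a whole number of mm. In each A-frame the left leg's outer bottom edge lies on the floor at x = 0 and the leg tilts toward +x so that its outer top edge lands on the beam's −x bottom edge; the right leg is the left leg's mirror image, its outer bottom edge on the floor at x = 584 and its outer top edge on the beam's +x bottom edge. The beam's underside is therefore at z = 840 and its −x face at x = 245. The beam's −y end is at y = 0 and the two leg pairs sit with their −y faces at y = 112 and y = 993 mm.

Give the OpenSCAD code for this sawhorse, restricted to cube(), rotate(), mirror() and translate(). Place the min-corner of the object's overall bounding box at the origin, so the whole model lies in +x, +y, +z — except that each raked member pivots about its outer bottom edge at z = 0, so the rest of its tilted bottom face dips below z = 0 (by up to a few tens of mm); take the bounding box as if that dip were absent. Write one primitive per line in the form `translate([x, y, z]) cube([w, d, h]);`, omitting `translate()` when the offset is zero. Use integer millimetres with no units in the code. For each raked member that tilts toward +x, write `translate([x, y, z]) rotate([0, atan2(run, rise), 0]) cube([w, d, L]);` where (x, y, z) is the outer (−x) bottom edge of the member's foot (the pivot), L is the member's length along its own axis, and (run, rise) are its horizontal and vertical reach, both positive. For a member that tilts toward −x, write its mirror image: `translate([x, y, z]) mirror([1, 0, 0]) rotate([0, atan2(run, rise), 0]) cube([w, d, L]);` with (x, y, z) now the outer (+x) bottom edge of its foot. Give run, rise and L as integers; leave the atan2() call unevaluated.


translate([245, 0, 840]) cube([94, 1139, 82]);
translate([0, 112, 0]) rotate([0, atan2(245, 840), 0]) cube([41, 34, 875]);
translate([584, 112, 0]) mirror([1, 0, 0]) rotate([0, atan2(245, 840), 0]) cube([41, 34, 875]);
translate([0, 993, 0]) rotate([0, atan2(245, 840), 0]) cube([41, 34, 875]);
translate([584, 993, 0]) mirror([1, 0, 0]) rotate([0, atan2(245, 840), 0]) cube([41, 34, 875]);


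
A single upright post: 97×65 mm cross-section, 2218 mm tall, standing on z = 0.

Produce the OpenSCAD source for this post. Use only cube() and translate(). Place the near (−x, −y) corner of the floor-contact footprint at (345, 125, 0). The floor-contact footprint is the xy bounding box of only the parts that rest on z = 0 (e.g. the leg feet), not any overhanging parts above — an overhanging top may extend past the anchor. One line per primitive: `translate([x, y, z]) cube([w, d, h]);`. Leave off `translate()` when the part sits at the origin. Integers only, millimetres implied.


translate([345, 125, 0]) cube([97, 65, 2218]);


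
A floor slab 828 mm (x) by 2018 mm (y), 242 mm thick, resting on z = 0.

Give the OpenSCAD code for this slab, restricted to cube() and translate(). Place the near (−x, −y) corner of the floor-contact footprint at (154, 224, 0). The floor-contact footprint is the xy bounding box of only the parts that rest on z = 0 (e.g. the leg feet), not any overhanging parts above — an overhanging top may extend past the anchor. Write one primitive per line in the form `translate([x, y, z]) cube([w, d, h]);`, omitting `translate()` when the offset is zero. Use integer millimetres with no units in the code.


translate([154, 224, 0]) cube([828, 2018, 242]);


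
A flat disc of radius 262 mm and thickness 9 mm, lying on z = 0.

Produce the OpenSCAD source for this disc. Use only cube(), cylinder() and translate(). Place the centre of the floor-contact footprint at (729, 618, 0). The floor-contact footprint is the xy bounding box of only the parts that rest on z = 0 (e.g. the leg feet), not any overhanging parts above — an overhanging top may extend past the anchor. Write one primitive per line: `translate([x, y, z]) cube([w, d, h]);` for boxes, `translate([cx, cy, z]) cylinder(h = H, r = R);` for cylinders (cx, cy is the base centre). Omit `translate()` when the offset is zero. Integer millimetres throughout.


translate([729, 618, 0]) cylinder(h = 9, r = 262);


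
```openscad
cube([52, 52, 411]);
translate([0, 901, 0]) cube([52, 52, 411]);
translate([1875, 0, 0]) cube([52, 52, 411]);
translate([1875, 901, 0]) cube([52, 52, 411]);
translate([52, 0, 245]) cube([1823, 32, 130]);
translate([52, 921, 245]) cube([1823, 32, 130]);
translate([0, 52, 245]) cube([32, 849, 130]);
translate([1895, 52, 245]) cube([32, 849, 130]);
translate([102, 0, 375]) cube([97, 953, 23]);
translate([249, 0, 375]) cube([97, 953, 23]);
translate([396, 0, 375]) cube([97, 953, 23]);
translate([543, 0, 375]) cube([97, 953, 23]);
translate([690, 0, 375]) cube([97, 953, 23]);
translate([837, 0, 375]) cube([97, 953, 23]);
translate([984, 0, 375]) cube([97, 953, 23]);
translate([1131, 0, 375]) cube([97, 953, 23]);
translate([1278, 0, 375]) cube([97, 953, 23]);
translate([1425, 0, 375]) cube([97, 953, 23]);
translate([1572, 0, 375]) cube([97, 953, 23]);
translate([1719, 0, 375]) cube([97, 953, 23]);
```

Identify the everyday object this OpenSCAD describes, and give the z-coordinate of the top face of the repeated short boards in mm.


A bed frame. The slat-top height is 398 mm.

Four posts, four rails, and a row of slats — a bed frame. Slats sit on the rails at z = 245 + 130 = 375; with slat thickness 23, the top is 398 mm.


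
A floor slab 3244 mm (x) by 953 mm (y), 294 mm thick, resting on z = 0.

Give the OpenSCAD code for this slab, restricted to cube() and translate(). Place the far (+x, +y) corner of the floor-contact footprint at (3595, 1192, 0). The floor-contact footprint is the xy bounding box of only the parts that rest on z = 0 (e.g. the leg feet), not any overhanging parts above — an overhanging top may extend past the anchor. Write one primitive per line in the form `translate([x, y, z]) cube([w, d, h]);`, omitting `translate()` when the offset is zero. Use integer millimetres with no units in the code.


translate([351, 239, 0]) cube([3244, 953, 294]);


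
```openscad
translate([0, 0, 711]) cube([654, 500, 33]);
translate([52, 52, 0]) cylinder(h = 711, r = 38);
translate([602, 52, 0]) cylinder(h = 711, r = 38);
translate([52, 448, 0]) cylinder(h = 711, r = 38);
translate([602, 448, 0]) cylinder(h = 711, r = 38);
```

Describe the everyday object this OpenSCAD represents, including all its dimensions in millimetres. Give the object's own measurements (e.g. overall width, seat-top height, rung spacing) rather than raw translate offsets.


A rectangular dining table. The top is 654×500×33 mm with its upper surface at z = 744 mm. It stands on four round legs of 76 mm diameter, each leg's bounding box inset 14 mm from the nearest pair of top edges, running from the floor to the underside of the top.


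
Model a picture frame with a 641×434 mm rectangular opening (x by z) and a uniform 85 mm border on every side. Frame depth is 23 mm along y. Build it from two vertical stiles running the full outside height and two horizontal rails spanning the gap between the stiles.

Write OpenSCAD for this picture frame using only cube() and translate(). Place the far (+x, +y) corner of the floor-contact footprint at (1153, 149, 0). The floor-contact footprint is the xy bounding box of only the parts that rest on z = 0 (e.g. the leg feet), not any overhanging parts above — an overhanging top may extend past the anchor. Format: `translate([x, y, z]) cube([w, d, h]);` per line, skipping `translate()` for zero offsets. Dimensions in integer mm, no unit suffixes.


translate([342, 126, 0]) cube([85, 23, 604]);
translate([1068, 126, 0]) cube([85, 23, 604]);
translate([427, 126, 0]) cube([641, 23, 85]);
translate([427, 126, 519]) cube([641, 23, 85]);


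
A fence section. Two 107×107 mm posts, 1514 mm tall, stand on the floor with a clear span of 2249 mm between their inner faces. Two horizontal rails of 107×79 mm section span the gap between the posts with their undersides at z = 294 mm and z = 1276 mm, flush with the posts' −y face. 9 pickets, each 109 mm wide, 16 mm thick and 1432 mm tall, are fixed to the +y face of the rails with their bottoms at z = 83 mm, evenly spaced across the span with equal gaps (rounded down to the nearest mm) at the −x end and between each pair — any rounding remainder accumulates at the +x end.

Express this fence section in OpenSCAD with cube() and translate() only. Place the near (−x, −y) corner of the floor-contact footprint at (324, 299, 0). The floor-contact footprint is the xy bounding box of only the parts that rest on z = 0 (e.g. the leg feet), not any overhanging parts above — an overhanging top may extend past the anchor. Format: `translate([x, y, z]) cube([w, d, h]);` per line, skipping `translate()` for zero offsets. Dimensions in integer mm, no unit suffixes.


translate([324, 299, 0]) cube([107, 107, 1514]);
translate([2680, 299, 0]) cube([107, 107, 1514]);
translate([431, 299, 294]) cube([2249, 107, 79]);
translate([431, 299, 1276]) cube([2249, 107, 79]);
translate([557, 406, 83]) cube([109, 16, 1432]);
translate([792, 406, 83]) cube([109, 16, 1432]);
translate([1027, 406, 83]) cube([109, 16, 1432]);
translate([1262, 406, 83]) cube([109, 16, 1432]);
translate([1497, 406, 83]) cube([109, 16, 1432]);
translate([1732, 406, 83]) cube([109, 16, 1432]);
translate([1967, 406, 83]) cube([109, 16, 1432]);
translate([2202, 406, 83]) cube([109, 16, 1432]);
translate([2437, 406, 83]) cube([109, 16, 1432]);


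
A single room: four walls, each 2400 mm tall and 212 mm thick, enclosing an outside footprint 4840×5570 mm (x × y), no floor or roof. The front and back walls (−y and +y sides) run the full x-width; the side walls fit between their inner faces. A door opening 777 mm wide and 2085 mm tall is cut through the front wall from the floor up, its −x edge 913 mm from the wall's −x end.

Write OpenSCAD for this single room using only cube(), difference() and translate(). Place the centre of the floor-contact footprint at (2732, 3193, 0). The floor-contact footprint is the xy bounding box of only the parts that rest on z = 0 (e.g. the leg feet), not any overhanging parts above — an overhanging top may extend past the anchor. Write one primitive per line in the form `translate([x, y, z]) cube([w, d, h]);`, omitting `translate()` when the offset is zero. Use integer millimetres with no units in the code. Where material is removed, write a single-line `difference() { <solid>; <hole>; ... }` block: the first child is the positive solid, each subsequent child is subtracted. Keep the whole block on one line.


difference() { translate([312, 408, 0]) cube([4840, 212, 2400]); translate([1225, 408, 0]) cube([777, 212, 2085]); }
translate([312, 5766, 0]) cube([4840, 212, 2400]);
translate([312, 620, 0]) cube([212, 5146, 2400]);
translate([4940, 620, 0]) cube([212, 5146, 2400]);


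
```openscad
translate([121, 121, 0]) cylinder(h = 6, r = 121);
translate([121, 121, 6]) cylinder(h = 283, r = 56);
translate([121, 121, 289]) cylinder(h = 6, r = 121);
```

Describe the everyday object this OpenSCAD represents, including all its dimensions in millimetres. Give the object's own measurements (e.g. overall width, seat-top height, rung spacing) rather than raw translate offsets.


A spool: two coaxial disc flanges of radius 121 mm and thickness 6 mm, joined by a core cylinder of radius 56 mm and height 283 mm. The lower flange rests on z = 0 and the three cylinders share a vertical axis.


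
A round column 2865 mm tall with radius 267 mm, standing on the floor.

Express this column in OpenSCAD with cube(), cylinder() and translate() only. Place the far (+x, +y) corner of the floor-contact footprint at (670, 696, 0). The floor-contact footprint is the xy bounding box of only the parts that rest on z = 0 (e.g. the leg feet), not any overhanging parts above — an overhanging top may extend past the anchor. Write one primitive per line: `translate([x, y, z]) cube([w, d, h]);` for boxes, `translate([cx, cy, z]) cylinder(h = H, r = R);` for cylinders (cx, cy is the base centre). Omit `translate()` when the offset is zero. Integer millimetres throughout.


translate([403, 429, 0]) cylinder(h = 2865, r = 267);


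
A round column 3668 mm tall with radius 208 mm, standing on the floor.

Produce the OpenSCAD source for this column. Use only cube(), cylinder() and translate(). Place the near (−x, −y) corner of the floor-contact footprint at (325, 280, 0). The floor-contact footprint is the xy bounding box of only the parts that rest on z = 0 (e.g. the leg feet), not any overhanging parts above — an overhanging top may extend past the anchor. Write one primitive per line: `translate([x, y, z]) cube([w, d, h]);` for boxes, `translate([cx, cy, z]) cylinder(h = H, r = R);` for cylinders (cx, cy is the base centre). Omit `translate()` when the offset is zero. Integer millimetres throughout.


translate([533, 488, 0]) cylinder(h = 3668, r = 208);


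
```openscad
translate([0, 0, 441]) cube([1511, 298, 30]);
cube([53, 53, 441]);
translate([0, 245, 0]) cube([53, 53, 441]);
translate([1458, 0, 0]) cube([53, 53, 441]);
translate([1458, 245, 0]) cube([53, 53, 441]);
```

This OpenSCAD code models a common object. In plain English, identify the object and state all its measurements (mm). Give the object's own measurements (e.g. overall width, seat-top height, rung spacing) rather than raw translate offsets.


A long wooden bench with a 1511 mm (x) × 298 mm (y) seat, 30 mm thick, its top surface 471 mm above the floor. Four 53 mm square legs at the seat corners, flush with the edges, run from z = 0 to the seat underside.


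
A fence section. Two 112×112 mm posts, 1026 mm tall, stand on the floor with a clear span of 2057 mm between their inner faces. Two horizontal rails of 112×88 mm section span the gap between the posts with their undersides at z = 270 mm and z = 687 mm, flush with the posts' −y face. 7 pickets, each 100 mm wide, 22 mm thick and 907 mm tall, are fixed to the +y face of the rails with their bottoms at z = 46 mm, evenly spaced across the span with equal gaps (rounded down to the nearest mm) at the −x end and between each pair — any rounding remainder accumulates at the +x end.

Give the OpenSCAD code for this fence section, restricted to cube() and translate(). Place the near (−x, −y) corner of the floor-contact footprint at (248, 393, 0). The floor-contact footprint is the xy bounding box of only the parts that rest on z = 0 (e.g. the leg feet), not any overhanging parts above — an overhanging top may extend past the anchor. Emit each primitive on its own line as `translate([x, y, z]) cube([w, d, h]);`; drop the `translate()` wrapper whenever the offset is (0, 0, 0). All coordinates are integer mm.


translate([248, 393, 0]) cube([112, 112, 1026]);
translate([2417, 393, 0]) cube([112, 112, 1026]);
translate([360, 393, 270]) cube([2057, 112, 88]);
translate([360, 393, 687]) cube([2057, 112, 88]);
translate([529, 505, 46]) cube([100, 22, 907]);
translate([798, 505, 46]) cube([100, 22, 907]);
translate([1067, 505, 46]) cube([100, 22, 907]);
translate([1336, 505, 46]) cube([100, 22, 907]);
translate([1605, 505, 46]) cube([100, 22, 907]);
translate([1874, 505, 46]) cube([100, 22, 907]);
translate([2143, 505, 46]) cube([100, 22, 907]);


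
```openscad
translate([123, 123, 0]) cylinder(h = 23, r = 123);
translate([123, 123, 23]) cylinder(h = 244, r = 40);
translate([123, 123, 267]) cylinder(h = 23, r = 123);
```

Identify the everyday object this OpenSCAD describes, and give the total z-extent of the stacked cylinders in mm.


A spool. The overall height is 290 mm.

Three coaxial cylinders, large–small–large — a spool. Two 23 mm flanges and a 244 mm core give 23 + 244 + 23 = 290 mm.


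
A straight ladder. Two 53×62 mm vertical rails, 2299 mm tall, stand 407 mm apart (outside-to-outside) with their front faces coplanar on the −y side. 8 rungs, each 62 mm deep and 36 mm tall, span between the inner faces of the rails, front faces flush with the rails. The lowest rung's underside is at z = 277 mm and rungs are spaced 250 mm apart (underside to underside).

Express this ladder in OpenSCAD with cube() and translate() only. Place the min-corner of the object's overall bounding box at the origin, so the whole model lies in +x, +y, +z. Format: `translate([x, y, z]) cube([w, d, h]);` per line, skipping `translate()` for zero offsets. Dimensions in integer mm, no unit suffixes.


cube([53, 62, 2299]);
translate([354, 0, 0]) cube([53, 62, 2299]);
translate([53, 0, 277]) cube([301, 62, 36]);
translate([53, 0, 527]) cube([301, 62, 36]);
translate([53, 0, 777]) cube([301, 62, 36]);
translate([53, 0, 1027]) cube([301, 62, 36]);
translate([53, 0, 1277]) cube([301, 62, 36]);
translate([53, 0, 1527]) cube([301, 62, 36]);
translate([53, 0, 1777]) cube([301, 62, 36]);
translate([53, 0, 2027]) cube([301, 62, 36]);


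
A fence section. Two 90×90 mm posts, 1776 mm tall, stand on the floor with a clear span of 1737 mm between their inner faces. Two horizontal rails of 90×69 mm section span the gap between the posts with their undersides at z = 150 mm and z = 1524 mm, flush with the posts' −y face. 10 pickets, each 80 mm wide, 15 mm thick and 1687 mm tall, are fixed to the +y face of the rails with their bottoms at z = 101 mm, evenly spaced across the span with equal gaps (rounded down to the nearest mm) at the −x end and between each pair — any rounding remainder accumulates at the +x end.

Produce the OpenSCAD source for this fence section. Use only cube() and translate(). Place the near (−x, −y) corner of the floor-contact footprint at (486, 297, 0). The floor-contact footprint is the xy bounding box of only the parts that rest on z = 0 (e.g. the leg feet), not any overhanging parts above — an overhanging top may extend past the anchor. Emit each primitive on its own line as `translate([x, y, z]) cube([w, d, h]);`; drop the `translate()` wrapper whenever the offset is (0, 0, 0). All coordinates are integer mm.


translate([486, 297, 0]) cube([90, 90, 1776]);
translate([2313, 297, 0]) cube([90, 90, 1776]);
translate([576, 297, 150]) cube([1737, 90, 69]);
translate([576, 297, 1524]) cube([1737, 90, 69]);
translate([661, 387, 101]) cube([80, 15, 1687]);
translate([826, 387, 101]) cube([80, 15, 1687]);
translate([991, 387, 101]) cube([80, 15, 1687]);
translate([1156, 387, 101]) cube([80, 15, 1687]);
translate([1321, 387, 101]) cube([80, 15, 1687]);
translate([1486, 387, 101]) cube([80, 15, 1687]);
translate([1651, 387, 101]) cube([80, 15, 1687]);
translate([1816, 387, 101]) cube([80, 15, 1687]);
translate([1981, 387, 101]) cube([80, 15, 1687]);
translate([2146, 387, 101]) cube([80, 15, 1687]);


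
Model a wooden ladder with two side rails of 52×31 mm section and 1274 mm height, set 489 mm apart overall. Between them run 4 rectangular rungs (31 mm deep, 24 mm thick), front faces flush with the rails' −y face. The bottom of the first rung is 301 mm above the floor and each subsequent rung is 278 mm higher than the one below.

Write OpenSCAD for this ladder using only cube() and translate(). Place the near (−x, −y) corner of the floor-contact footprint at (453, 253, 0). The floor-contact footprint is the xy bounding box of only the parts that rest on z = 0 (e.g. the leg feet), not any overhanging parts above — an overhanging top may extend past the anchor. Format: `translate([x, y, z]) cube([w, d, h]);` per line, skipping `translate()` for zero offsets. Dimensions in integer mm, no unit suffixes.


translate([453, 253, 0]) cube([52, 31, 1274]);
translate([890, 253, 0]) cube([52, 31, 1274]);
translate([505, 253, 301]) cube([385, 31, 24]);
translate([505, 253, 579]) cube([385, 31, 24]);
translate([505, 253, 857]) cube([385, 31, 24]);
translate([505, 253, 1135]) cube([385, 31, 24]);


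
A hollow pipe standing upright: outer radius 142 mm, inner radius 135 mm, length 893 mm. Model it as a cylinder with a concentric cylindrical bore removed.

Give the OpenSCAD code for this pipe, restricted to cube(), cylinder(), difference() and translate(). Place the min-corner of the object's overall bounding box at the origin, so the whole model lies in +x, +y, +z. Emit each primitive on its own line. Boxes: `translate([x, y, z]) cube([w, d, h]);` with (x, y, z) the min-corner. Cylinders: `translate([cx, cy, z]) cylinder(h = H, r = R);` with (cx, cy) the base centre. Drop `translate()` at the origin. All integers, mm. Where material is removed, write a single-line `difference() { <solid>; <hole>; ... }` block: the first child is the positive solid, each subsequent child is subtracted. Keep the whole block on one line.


difference() { translate([142, 142, 0]) cylinder(h = 893, r = 142); translate([142, 142, 0]) cylinder(h = 893, r = 135); }


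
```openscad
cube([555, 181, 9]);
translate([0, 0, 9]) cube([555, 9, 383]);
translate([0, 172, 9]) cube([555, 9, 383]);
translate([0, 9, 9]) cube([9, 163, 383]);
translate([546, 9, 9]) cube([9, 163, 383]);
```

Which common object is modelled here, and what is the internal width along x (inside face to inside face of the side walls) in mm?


An open box. The internal width is 537 mm.

A 555×181 base slab with four walls standing on it — an open box. The base is 555 mm wide and the walls are 9 mm thick, so the internal width is 555 − 2 × 9 = 537 mm.


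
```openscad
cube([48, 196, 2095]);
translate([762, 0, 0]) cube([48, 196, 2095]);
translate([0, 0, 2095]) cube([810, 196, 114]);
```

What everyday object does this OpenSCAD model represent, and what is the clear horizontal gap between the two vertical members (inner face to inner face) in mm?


A door frame. The clear opening width is 714 mm.

Two 2095 mm tall posts with a header on top — a door frame. The left jamb is 48 mm wide at x = 0; the right jamb starts at x = 762. The clear opening is 762 − 48 = 714 mm.


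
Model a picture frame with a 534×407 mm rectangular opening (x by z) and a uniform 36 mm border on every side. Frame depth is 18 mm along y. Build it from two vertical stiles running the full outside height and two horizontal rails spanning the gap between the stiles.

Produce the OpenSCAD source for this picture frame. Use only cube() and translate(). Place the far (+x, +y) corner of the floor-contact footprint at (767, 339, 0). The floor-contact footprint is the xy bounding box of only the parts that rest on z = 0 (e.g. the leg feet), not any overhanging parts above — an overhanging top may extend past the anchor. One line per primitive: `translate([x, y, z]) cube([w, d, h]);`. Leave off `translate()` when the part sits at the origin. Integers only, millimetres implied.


translate([161, 321, 0]) cube([36, 18, 479]);
translate([731, 321, 0]) cube([36, 18, 479]);
translate([197, 321, 0]) cube([534, 18, 36]);
translate([197, 321, 443]) cube([534, 18, 36]);


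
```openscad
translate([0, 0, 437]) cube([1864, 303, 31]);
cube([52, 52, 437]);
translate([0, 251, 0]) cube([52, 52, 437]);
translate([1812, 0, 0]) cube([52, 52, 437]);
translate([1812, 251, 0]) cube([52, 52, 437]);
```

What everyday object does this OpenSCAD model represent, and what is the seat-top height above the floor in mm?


A bench. The seat-top height is 468 mm.

A long slab on four corner posts — a bench. The slab sits at z = 437 with thickness 31, so the top is 437 + 31 = 468 mm.


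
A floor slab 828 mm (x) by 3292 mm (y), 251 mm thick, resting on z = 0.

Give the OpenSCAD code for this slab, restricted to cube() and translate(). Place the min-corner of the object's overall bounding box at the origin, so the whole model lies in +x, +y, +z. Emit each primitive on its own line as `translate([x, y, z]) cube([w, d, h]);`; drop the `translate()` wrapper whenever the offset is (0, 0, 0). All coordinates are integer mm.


cube([828, 3292, 251]);


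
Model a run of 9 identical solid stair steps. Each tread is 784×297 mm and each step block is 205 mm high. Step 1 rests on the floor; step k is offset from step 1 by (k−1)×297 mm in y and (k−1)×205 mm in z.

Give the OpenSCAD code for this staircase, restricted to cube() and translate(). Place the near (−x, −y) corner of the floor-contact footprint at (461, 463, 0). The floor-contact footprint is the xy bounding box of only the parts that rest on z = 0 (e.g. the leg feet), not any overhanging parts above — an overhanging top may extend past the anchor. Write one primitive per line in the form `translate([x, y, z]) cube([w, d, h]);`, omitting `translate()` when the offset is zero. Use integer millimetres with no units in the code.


translate([461, 463, 0]) cube([784, 297, 205]);
translate([461, 760, 205]) cube([784, 297, 205]);
translate([461, 1057, 410]) cube([784, 297, 205]);
translate([461, 1354, 615]) cube([784, 297, 205]);
translate([461, 1651, 820]) cube([784, 297, 205]);
translate([461, 1948, 1025]) cube([784, 297, 205]);
translate([461, 2245, 1230]) cube([784, 297, 205]);
translate([461, 2542, 1435]) cube([784, 297, 205]);
translate([461, 2839, 1640]) cube([784, 297, 205]);
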